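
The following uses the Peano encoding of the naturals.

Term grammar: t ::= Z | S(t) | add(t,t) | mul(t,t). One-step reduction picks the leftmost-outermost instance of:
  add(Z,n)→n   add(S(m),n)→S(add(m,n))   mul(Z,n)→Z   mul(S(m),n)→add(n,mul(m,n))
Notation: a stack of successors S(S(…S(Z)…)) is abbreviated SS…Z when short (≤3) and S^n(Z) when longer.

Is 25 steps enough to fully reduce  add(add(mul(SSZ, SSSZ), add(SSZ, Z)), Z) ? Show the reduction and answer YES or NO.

  start: add(add(mul(SSZ, SSSZ), add(SSZ, Z)), Z)
  →1  add(add(add(SSSZ, mul(SZ, SSSZ)), add(SSZ, Z)), Z)
  →2  add(add(S(add(SSZ, mul(SZ, SSSZ))), add(SSZ, Z)), Z)
  →3  add(S(add(add(SSZ, mul(SZ, SSSZ)), add(SSZ, Z))), Z)
  →4  S(add(add(add(SSZ, mul(SZ, SSSZ)), add(SSZ, Z)), Z))
  →5  S(add(add(S(add(SZ, mul(SZ, SSSZ))), add(SSZ, Z)), Z))
  →6  S(add(S(add(add(SZ, mul(SZ, SSSZ)), add(SSZ, Z))), Z))
  →7  S(S(add(add(add(SZ, mul(SZ, SSSZ)), add(SSZ, Z)), Z)))
  →8  S(S(add(add(S(add(Z, mul(SZ, SSSZ))), add(SSZ, Z)), Z)))
  →9  S(S(add(S(add(add(Z, mul(SZ, SSSZ)), add(SSZ, Z))), Z)))
  →10  S(S(S(add(add(add(Z, mul(SZ, SSSZ)), add(SSZ, Z)), Z))))
  →11  S(S(S(add(add(mul(SZ, SSSZ), add(SSZ, Z)), Z))))
  →12  S(S(S(add(add(add(SSSZ, mul(Z, SSSZ)), add(SSZ, Z)), Z))))
  →13  S(S(S(add(add(S(add(SSZ, mul(Z, SSSZ))), add(SSZ, Z)), Z))))
  →14  S(S(S(add(S(add(add(SSZ, mul(Z, SSSZ)), add(SSZ, Z))), Z))))
  →15  S(S(S(S(add(add(add(SSZ, mul(Z, SSSZ)), add(SSZ, Z)), Z)))))
  →16  S(S(S(S(add(add(S(add(SZ, mul(Z, SSSZ))), add(SSZ, Z)), Z)))))
  →17  S(S(S(S(add(S(add(add(SZ, mul(Z, SSSZ)), add(SSZ, Z))), Z)))))
  →18  S(S(S(S(S(add(add(add(SZ, mul(Z, SSSZ)), add(SSZ, Z)), Z))))))
  →19  S(S(S(S(S(add(add(S(add(Z, mul(Z, SSSZ))), add(SSZ, Z)), Z))))))
  →20  S(S(S(S(S(add(S(add(add(Z, mul(Z, SSSZ)), add(SSZ, Z))), Z))))))
  →21  S(S(S(S(S(S(add(add(add(Z, mul(Z, SSSZ)), add(SSZ, Z)), Z)))))))
  →22  S(S(S(S(S(S(add(add(mul(Z, SSSZ), add(SSZ, Z)), Z)))))))
  →23  S(S(S(S(S(S(add(add(Z, add(SSZ, Z)), Z)))))))
  →24  S(S(S(S(S(S(add(add(SSZ, Z), Z)))))))
  →25  S(S(S(S(S(S(add(S(add(SZ, Z)), Z)))))))

Answer: NO — after 25 steps the term is S(S(S(S(S(S(add(S(add(SZ, Z)), Z))))))), not yet normal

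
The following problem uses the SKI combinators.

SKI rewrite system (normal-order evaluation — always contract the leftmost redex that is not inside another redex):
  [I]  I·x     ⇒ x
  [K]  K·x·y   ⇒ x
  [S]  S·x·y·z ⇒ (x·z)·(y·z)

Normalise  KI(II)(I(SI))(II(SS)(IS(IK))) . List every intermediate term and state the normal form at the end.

  start: KI(II)(I(SI))(II(SS)(IS(IK)))
  [1] I(I(SI))(II(SS)(IS(IK)))
  [2] I(SI)(II(SS)(IS(IK)))
  [3] SI(II(SS)(IS(IK)))
  [4] SI(I(SS)(IS(IK)))
  [5] SI(SS(IS(IK)))
  [6] SI(SS(S(IK)))
  [7] SI(SS(SK))

Answer: normal form = SI(SS(SK))  (in 7 steps)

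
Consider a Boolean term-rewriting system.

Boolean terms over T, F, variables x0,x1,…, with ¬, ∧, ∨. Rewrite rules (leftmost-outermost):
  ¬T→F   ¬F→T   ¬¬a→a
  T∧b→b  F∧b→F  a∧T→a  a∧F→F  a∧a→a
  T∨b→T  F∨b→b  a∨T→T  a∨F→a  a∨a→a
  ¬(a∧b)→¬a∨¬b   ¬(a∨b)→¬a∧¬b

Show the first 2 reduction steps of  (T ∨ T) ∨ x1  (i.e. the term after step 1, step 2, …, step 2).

Answer: after 2 steps: T

Derivation:
  start: (T ∨ T) ∨ x1
  →1  T ∨ x1
  →2  T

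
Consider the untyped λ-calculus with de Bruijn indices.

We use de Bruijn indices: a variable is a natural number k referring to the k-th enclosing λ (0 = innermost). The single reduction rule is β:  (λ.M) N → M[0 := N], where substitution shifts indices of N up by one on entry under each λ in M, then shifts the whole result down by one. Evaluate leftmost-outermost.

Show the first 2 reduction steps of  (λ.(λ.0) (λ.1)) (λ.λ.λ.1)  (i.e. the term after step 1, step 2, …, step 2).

  start: (λ.(λ.0) (λ.1)) (λ.λ.λ.1)
  step 1: (λ.0) (λ.λ.λ.λ.1)
  step 2: λ.λ.λ.λ.1

Answer: after 2 steps: λ.λ.λ.λ.1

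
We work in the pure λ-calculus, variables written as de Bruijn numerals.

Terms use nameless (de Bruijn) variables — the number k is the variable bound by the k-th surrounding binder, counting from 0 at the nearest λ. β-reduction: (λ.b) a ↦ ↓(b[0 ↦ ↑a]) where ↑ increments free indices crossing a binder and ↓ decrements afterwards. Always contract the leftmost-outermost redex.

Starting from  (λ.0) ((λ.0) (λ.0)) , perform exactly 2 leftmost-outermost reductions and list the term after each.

  start: (λ.0) ((λ.0) (λ.0))
  step 1: (λ.0) (λ.0)
  step 2: λ.0

Answer: after 2 steps: λ.0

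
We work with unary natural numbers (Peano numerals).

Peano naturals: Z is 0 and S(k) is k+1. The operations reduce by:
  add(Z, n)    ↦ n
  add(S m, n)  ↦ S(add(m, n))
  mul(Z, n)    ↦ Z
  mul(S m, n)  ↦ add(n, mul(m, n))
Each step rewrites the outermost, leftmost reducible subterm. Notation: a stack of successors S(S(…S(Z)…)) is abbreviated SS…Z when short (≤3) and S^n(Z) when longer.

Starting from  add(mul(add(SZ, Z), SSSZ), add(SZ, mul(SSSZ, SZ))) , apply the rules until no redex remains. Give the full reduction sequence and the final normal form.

  start: add(mul(add(SZ, Z), SSSZ), add(SZ, mul(SSSZ, SZ)))
  step 1: add(mul(S(add(Z, Z)), SSSZ), add(SZ, mul(SSSZ, SZ)))
  step 2: add(add(SSSZ, mul(add(Z, Z), SSSZ)), add(SZ, mul(SSSZ, SZ)))
  step 3: add(S(add(SSZ, mul(add(Z, Z), SSSZ))), add(SZ, mul(SSSZ, SZ)))
  step 4: S(add(add(SSZ, mul(add(Z, Z), SSSZ)), add(SZ, mul(SSSZ, SZ))))
  step 5: S(add(S(add(SZ, mul(add(Z, Z), SSSZ))), add(SZ, mul(SSSZ, SZ))))
  step 6: S(S(add(add(SZ, mul(add(Z, Z), SSSZ)), add(SZ, mul(SSSZ, SZ)))))
  step 7: S(S(add(S(add(Z, mul(add(Z, Z), SSSZ))), add(SZ, mul(SSSZ, SZ)))))
  step 8: S(S(S(add(add(Z, mul(add(Z, Z), SSSZ)), add(SZ, mul(SSSZ, SZ))))))
  step 9: S(S(S(add(mul(add(Z, Z), SSSZ), add(SZ, mul(SSSZ, SZ))))))
  step 10: S(S(S(add(mul(Z, SSSZ), add(SZ, mul(SSSZ, SZ))))))
  step 11: S(S(S(add(Z, add(SZ, mul(SSSZ, SZ))))))
  step 12: S(S(S(add(SZ, mul(SSSZ, SZ)))))
  step 13: S(S(S(S(add(Z, mul(SSSZ, SZ))))))
  step 14: S(S(S(S(mul(SSSZ, SZ)))))
  step 15: S(S(S(S(add(SZ, mul(SSZ, SZ))))))
  step 16: S(S(S(S(S(add(Z, mul(SSZ, SZ)))))))
  step 17: S(S(S(S(S(mul(SSZ, SZ))))))
  step 18: S(S(S(S(S(add(SZ, mul(SZ, SZ)))))))
  step 19: S(S(S(S(S(S(add(Z, mul(SZ, SZ))))))))
  step 20: S(S(S(S(S(S(mul(SZ, SZ)))))))
  step 21: S(S(S(S(S(S(add(SZ, mul(Z, SZ))))))))
  step 22: S(S(S(S(S(S(S(add(Z, mul(Z, SZ)))))))))
  step 23: S(S(S(S(S(S(S(mul(Z, SZ))))))))
  step 24: S^7(Z)

Answer: normal form = S^7(Z)  (in 24 steps)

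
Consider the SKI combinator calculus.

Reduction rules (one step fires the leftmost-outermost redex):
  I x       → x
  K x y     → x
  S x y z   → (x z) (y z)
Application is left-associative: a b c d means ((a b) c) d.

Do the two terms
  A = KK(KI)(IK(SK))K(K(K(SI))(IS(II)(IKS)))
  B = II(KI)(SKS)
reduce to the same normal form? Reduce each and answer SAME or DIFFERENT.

Term A:
  start: KK(KI)(IK(SK))K(K(K(SI))(IS(II)(IKS)))
  →1  K(IK(SK))K(K(K(SI))(IS(II)(IKS)))
  →2  IK(SK)(K(K(SI))(IS(II)(IKS)))
  →3  K(SK)(K(K(SI))(IS(II)(IKS)))
  →4  SK

Term B:
  start: II(KI)(SKS)
  →1  I(KI)(SKS)
  →2  KI(SKS)
  →3  I

Answer: DIFFERENT — A ⇓ SK, B ⇓ I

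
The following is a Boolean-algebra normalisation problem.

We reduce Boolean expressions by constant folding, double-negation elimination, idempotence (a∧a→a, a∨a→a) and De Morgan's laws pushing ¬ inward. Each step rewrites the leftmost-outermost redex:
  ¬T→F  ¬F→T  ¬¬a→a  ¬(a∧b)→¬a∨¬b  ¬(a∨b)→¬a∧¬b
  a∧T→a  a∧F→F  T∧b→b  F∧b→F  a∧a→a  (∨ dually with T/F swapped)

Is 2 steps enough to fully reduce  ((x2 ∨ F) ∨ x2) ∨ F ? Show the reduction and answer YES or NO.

  start: ((x2 ∨ F) ∨ x2) ∨ F
  →1  (x2 ∨ F) ∨ x2
  →2  x2 ∨ x2

Answer: NO — after 2 steps the term is x2 ∨ x2, not yet normal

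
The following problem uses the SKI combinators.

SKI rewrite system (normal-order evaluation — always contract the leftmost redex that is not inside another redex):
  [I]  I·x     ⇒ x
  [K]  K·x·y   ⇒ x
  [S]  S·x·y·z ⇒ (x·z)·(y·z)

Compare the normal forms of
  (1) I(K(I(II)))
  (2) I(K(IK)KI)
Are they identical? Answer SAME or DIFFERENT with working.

Answer: SAME — A ⇓ KI, B ⇓ KI

Derivation:
Term A:
  start: I(K(I(II)))
  [1] K(I(II))
  [2] K(II)
  [3] KI

Term B:
  start: I(K(IK)KI)
  [1] K(IK)KI
  [2] IKI
  [3] KI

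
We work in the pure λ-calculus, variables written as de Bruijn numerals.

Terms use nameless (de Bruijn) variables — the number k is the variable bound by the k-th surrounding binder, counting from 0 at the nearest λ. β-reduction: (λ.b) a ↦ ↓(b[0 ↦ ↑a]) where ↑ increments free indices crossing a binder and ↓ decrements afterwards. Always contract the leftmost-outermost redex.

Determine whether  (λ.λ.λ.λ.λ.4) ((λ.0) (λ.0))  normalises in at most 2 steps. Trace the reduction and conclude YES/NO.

Answer: YES — reaches normal form λ.λ.λ.λ.λ.0 in 2 ≤ 2 steps

Derivation:
  start: (λ.λ.λ.λ.λ.4) ((λ.0) (λ.0))
  →1  λ.λ.λ.λ.(λ.0) (λ.0)
  →2  λ.λ.λ.λ.λ.0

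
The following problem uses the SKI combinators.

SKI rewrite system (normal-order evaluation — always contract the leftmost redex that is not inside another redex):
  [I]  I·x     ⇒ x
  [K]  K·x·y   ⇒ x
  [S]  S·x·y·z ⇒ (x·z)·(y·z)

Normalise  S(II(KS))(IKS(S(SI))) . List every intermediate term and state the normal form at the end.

Answer: normal form = S(KS)S  (in 4 steps)

Derivation:
  start: S(II(KS))(IKS(S(SI)))
  [1] S(I(KS))(IKS(S(SI)))
  [2] S(KS)(IKS(S(SI)))
  [3] S(KS)(KS(S(SI)))
  [4] S(KS)S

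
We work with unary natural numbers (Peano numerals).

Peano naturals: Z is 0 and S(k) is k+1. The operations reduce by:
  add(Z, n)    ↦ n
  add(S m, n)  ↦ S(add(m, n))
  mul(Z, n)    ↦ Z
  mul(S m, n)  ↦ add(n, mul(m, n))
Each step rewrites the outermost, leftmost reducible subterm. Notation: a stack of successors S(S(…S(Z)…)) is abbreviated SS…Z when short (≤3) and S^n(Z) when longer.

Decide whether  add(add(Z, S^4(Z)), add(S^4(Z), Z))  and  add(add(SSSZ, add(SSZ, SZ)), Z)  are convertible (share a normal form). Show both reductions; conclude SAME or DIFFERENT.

Term A:
  start: add(add(Z, S^4(Z)), add(S^4(Z), Z))
  step 1: add(S^4(Z), add(S^4(Z), Z))
  step 2: S(add(SSSZ, add(S^4(Z), Z)))
  step 3: S(S(add(SSZ, add(S^4(Z), Z))))
  step 4: S(S(S(add(SZ, add(S^4(Z), Z)))))
  step 5: S(S(S(S(add(Z, add(S^4(Z), Z))))))
  step 6: S(S(S(S(add(S^4(Z), Z)))))
  step 7: S(S(S(S(S(add(SSSZ, Z))))))
  step 8: S(S(S(S(S(S(add(SSZ, Z)))))))
  step 9: S(S(S(S(S(S(S(add(SZ, Z))))))))
  step 10: S(S(S(S(S(S(S(S(add(Z, Z)))))))))
  step 11: S^8(Z)

Term B:
  start: add(add(SSSZ, add(SSZ, SZ)), Z)
  step 1: add(S(add(SSZ, add(SSZ, SZ))), Z)
  step 2: S(add(add(SSZ, add(SSZ, SZ)), Z))
  step 3: S(add(S(add(SZ, add(SSZ, SZ))), Z))
  step 4: S(S(add(add(SZ, add(SSZ, SZ)), Z)))
  step 5: S(S(add(S(add(Z, add(SSZ, SZ))), Z)))
  step 6: S(S(S(add(add(Z, add(SSZ, SZ)), Z))))
  step 7: S(S(S(add(add(SSZ, SZ), Z))))
  step 8: S(S(S(add(S(add(SZ, SZ)), Z))))
  step 9: S(S(S(S(add(add(SZ, SZ), Z)))))
  step 10: S(S(S(S(add(S(add(Z, SZ)), Z)))))
  step 11: S(S(S(S(S(add(add(Z, SZ), Z))))))
  step 12: S(S(S(S(S(add(SZ, Z))))))
  step 13: S(S(S(S(S(S(add(Z, Z)))))))
  step 14: S^6(Z)

Answer: DIFFERENT — A ⇓ S^8(Z), B ⇓ S^6(Z)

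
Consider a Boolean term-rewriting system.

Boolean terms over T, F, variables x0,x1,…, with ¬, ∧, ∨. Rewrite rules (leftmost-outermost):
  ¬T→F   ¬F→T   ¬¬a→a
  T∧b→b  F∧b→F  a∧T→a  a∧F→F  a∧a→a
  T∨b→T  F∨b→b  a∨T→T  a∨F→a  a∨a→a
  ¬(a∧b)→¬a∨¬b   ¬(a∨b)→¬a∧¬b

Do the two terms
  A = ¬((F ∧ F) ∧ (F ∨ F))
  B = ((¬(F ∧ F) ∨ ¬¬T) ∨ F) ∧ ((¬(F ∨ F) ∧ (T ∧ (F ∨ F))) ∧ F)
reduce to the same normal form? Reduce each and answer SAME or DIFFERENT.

Term A:
  start: ¬((F ∧ F) ∧ (F ∨ F))
  →1  ¬(F ∧ F) ∨ ¬(F ∨ F)
  →2  (¬F ∨ ¬F) ∨ ¬(F ∨ F)
  →3  ¬F ∨ ¬(F ∨ F)
  →4  T ∨ ¬(F ∨ F)
  →5  T

Term B:
  start: ((¬(F ∧ F) ∨ ¬¬T) ∨ F) ∧ ((¬(F ∨ F) ∧ (T ∧ (F ∨ F))) ∧ F)
  →1  (¬(F ∧ F) ∨ ¬¬T) ∧ ((¬(F ∨ F) ∧ (T ∧ (F ∨ F))) ∧ F)
  →2  ((¬F ∨ ¬F) ∨ ¬¬T) ∧ ((¬(F ∨ F) ∧ (T ∧ (F ∨ F))) ∧ F)
  →3  (¬F ∨ ¬¬T) ∧ ((¬(F ∨ F) ∧ (T ∧ (F ∨ F))) ∧ F)
  →4  (T ∨ ¬¬T) ∧ ((¬(F ∨ F) ∧ (T ∧ (F ∨ F))) ∧ F)
  →5  T ∧ ((¬(F ∨ F) ∧ (T ∧ (F ∨ F))) ∧ F)
  →6  (¬(F ∨ F) ∧ (T ∧ (F ∨ F))) ∧ F
  →7  F

Answer: DIFFERENT — A ⇓ T, B ⇓ F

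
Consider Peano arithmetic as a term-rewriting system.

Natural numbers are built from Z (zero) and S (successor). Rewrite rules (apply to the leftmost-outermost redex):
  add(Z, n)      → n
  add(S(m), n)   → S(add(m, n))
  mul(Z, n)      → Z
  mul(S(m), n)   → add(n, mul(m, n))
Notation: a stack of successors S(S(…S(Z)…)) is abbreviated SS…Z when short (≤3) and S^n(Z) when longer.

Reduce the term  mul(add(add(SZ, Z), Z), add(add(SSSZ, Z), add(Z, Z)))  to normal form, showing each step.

  start: mul(add(add(SZ, Z), Z), add(add(SSSZ, Z), add(Z, Z)))
  step 1: mul(add(S(add(Z, Z)), Z), add(add(SSSZ, Z), add(Z, Z)))
  step 2: mul(S(add(add(Z, Z), Z)), add(add(SSSZ, Z), add(Z, Z)))
  step 3: add(add(add(SSSZ, Z), add(Z, Z)), mul(add(add(Z, Z), Z), add(add(SSSZ, Z), add(Z, Z))))
  step 4: add(add(S(add(SSZ, Z)), add(Z, Z)), mul(add(add(Z, Z), Z), add(add(SSSZ, Z), add(Z, Z))))
  step 5: add(S(add(add(SSZ, Z), add(Z, Z))), mul(add(add(Z, Z), Z), add(add(SSSZ, Z), add(Z, Z))))
  step 6: S(add(add(add(SSZ, Z), add(Z, Z)), mul(add(add(Z, Z), Z), add(add(SSSZ, Z), add(Z, Z)))))
  step 7: S(add(add(S(add(SZ, Z)), add(Z, Z)), mul(add(add(Z, Z), Z), add(add(SSSZ, Z), add(Z, Z)))))
  step 8: S(add(S(add(add(SZ, Z), add(Z, Z))), mul(add(add(Z, Z), Z), add(add(SSSZ, Z), add(Z, Z)))))
  step 9: S(S(add(add(add(SZ, Z), add(Z, Z)), mul(add(add(Z, Z), Z), add(add(SSSZ, Z), add(Z, Z))))))
  step 10: S(S(add(add(S(add(Z, Z)), add(Z, Z)), mul(add(add(Z, Z), Z), add(add(SSSZ, Z), add(Z, Z))))))
  step 11: S(S(add(S(add(add(Z, Z), add(Z, Z))), mul(add(add(Z, Z), Z), add(add(SSSZ, Z), add(Z, Z))))))
  step 12: S(S(S(add(add(add(Z, Z), add(Z, Z)), mul(add(add(Z, Z), Z), add(add(SSSZ, Z), add(Z, Z)))))))
  step 13: S(S(S(add(add(Z, add(Z, Z)), mul(add(add(Z, Z), Z), add(add(SSSZ, Z), add(Z, Z)))))))
  step 14: S(S(S(add(add(Z, Z), mul(add(add(Z, Z), Z), add(add(SSSZ, Z), add(Z, Z)))))))
  step 15: S(S(S(add(Z, mul(add(add(Z, Z), Z), add(add(SSSZ, Z), add(Z, Z)))))))
  step 16: S(S(S(mul(add(add(Z, Z), Z), add(add(SSSZ, Z), add(Z, Z))))))
  step 17: S(S(S(mul(add(Z, Z), add(add(SSSZ, Z), add(Z, Z))))))
  step 18: S(S(S(mul(Z, add(add(SSSZ, Z), add(Z, Z))))))
  step 19: SSSZ

Answer: normal form = SSSZ  (in 19 steps)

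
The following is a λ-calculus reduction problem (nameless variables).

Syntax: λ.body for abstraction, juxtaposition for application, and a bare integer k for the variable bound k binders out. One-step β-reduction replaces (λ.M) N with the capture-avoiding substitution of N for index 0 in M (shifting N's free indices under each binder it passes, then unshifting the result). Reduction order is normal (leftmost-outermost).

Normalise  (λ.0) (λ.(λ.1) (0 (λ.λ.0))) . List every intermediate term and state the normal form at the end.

Answer: normal form = λ.0  (in 2 steps)

Reduction:
  start: (λ.0) (λ.(λ.1) (0 (λ.λ.0)))
  step 1: λ.(λ.1) (0 (λ.λ.0))
  step 2: λ.0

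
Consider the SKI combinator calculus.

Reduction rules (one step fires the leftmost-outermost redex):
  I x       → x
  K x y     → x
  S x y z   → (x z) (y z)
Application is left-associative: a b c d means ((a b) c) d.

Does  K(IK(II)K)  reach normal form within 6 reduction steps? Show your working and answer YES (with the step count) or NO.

Answer: YES — reaches normal form KI in 3 ≤ 6 steps

Derivation:
  start: K(IK(II)K)
  →1  K(K(II)K)
  →2  K(II)
  →3  KI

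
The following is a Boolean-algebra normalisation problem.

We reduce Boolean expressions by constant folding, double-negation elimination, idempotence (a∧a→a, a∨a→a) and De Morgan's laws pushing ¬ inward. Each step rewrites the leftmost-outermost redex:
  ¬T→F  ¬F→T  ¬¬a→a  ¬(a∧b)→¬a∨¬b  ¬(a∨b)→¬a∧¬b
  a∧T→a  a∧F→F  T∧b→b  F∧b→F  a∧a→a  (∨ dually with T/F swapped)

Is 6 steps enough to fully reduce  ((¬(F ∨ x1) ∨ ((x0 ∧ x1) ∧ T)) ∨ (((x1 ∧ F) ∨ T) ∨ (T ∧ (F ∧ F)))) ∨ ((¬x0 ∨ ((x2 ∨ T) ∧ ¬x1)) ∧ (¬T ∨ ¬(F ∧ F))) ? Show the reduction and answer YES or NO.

  start: ((¬(F ∨ x1) ∨ ((x0 ∧ x1) ∧ T)) ∨ (((x1 ∧ F) ∨ T) ∨ (T ∧ (F ∧ F)))) ∨ ((¬x0 ∨ ((x2 ∨ T) ∧ ¬x1)) ∧ (¬T ∨ ¬(F ∧ F)))
  step 1: (((¬F ∧ ¬x1) ∨ ((x0 ∧ x1) ∧ T)) ∨ (((x1 ∧ F) ∨ T) ∨ (T ∧ (F ∧ F)))) ∨ ((¬x0 ∨ ((x2 ∨ T) ∧ ¬x1)) ∧ (¬T ∨ ¬(F ∧ F)))
  step 2: (((T ∧ ¬x1) ∨ ((x0 ∧ x1) ∧ T)) ∨ (((x1 ∧ F) ∨ T) ∨ (T ∧ (F ∧ F)))) ∨ ((¬x0 ∨ ((x2 ∨ T) ∧ ¬x1)) ∧ (¬T ∨ ¬(F ∧ F)))
  step 3: ((¬x1 ∨ ((x0 ∧ x1) ∧ T)) ∨ (((x1 ∧ F) ∨ T) ∨ (T ∧ (F ∧ F)))) ∨ ((¬x0 ∨ ((x2 ∨ T) ∧ ¬x1)) ∧ (¬T ∨ ¬(F ∧ F)))
  step 4: ((¬x1 ∨ (x0 ∧ x1)) ∨ (((x1 ∧ F) ∨ T) ∨ (T ∧ (F ∧ F)))) ∨ ((¬x0 ∨ ((x2 ∨ T) ∧ ¬x1)) ∧ (¬T ∨ ¬(F ∧ F)))
  step 5: ((¬x1 ∨ (x0 ∧ x1)) ∨ (T ∨ (T ∧ (F ∧ F)))) ∨ ((¬x0 ∨ ((x2 ∨ T) ∧ ¬x1)) ∧ (¬T ∨ ¬(F ∧ F)))
  step 6: ((¬x1 ∨ (x0 ∧ x1)) ∨ T) ∨ ((¬x0 ∨ ((x2 ∨ T) ∧ ¬x1)) ∧ (¬T ∨ ¬(F ∧ F)))

Answer: NO — after 6 steps the term is ((¬x1 ∨ (x0 ∧ x1)) ∨ T) ∨ ((¬x0 ∨ ((x2 ∨ T) ∧ ¬x1)) ∧ (¬T ∨ ¬(F ∧ F))), not yet normal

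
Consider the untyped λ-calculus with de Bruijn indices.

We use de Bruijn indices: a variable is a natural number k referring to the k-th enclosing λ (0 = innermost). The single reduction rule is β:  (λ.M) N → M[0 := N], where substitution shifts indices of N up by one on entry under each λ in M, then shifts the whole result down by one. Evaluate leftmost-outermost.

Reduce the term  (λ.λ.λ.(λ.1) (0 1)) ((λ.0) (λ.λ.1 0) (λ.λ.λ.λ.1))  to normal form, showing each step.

Answer: normal form = λ.λ.0  (in 2 steps)

Derivation:
  start: (λ.λ.λ.(λ.1) (0 1)) ((λ.0) (λ.λ.1 0) (λ.λ.λ.λ.1))
  →1  λ.λ.(λ.1) (0 1)
  →2  λ.λ.0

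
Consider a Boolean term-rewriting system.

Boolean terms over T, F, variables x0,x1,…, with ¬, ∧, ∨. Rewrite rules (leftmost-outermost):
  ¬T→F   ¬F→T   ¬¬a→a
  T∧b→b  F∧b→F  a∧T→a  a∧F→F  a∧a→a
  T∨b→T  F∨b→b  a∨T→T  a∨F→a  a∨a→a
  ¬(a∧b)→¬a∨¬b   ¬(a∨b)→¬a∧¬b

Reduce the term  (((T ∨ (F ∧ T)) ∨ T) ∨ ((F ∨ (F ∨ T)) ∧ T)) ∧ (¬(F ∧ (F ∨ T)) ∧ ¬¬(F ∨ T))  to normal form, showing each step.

  start: (((T ∨ (F ∧ T)) ∨ T) ∨ ((F ∨ (F ∨ T)) ∧ T)) ∧ (¬(F ∧ (F ∨ T)) ∧ ¬¬(F ∨ T))
  →1  (T ∨ ((F ∨ (F ∨ T)) ∧ T)) ∧ (¬(F ∧ (F ∨ T)) ∧ ¬¬(F ∨ T))
  →2  T ∧ (¬(F ∧ (F ∨ T)) ∧ ¬¬(F ∨ T))
  →3  ¬(F ∧ (F ∨ T)) ∧ ¬¬(F ∨ T)
  →4  (¬F ∨ ¬(F ∨ T)) ∧ ¬¬(F ∨ T)
  →5  (T ∨ ¬(F ∨ T)) ∧ ¬¬(F ∨ T)
  →6  T ∧ ¬¬(F ∨ T)
  →7  ¬¬(F ∨ T)
  →8  F ∨ T
  →9  T

Answer: normal form = T  (in 9 steps)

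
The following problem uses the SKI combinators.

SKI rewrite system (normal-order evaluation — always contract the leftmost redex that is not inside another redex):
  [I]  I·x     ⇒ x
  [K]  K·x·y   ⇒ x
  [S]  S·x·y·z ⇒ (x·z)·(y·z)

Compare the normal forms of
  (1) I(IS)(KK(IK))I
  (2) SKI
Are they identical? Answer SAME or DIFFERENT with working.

Answer: SAME — A ⇓ SKI, B ⇓ SKI

Working:
Term A:
  start: I(IS)(KK(IK))I
  step 1: IS(KK(IK))I
  step 2: S(KK(IK))I
  step 3: SKI

Term B:
  start: SKI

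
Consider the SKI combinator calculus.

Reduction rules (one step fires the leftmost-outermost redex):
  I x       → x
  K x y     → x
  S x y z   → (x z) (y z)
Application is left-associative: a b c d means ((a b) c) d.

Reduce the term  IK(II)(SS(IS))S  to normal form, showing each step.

Answer: normal form = S  (in 4 steps)

Derivation:
  start: IK(II)(SS(IS))S
  step 1: K(II)(SS(IS))S
  step 2: IIS
  step 3: IS
  step 4: S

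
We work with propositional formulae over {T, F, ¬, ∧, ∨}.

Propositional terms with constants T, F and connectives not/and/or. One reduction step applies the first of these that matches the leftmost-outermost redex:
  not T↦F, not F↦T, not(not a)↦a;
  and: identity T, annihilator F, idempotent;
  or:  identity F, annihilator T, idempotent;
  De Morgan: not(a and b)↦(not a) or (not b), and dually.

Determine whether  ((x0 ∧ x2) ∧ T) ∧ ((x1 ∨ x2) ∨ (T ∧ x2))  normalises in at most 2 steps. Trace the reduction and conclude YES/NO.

Answer: YES — reaches normal form (x0 ∧ x2) ∧ ((x1 ∨ x2) ∨ x2) in 2 ≤ 2 steps

Derivation:
  start: ((x0 ∧ x2) ∧ T) ∧ ((x1 ∨ x2) ∨ (T ∧ x2))
  →1  (x0 ∧ x2) ∧ ((x1 ∨ x2) ∨ (T ∧ x2))
  →2  (x0 ∧ x2) ∧ ((x1 ∨ x2) ∨ x2)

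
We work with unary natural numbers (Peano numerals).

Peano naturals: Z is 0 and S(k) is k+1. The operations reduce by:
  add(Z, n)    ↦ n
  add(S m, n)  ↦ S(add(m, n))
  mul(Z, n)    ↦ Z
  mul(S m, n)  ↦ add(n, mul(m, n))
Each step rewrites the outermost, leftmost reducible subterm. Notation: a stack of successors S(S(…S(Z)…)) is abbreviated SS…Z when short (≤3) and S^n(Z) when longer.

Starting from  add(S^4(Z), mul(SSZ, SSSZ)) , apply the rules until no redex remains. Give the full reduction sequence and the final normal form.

Answer: normal form = S^10(Z)  (in 16 steps)

Working:
  start: add(S^4(Z), mul(SSZ, SSSZ))
  step 1: S(add(SSSZ, mul(SSZ, SSSZ)))
  step 2: S(S(add(SSZ, mul(SSZ, SSSZ))))
  step 3: S(S(S(add(SZ, mul(SSZ, SSSZ)))))
  step 4: S(S(S(S(add(Z, mul(SSZ, SSSZ))))))
  step 5: S(S(S(S(mul(SSZ, SSSZ)))))
  step 6: S(S(S(S(add(SSSZ, mul(SZ, SSSZ))))))
  step 7: S(S(S(S(S(add(SSZ, mul(SZ, SSSZ)))))))
  step 8: S(S(S(S(S(S(add(SZ, mul(SZ, SSSZ))))))))
  step 9: S(S(S(S(S(S(S(add(Z, mul(SZ, SSSZ)))))))))
  step 10: S(S(S(S(S(S(S(mul(SZ, SSSZ))))))))
  step 11: S(S(S(S(S(S(S(add(SSSZ, mul(Z, SSSZ)))))))))
  step 12: S(S(S(S(S(S(S(S(add(SSZ, mul(Z, SSSZ))))))))))
  step 13: S(S(S(S(S(S(S(S(S(add(SZ, mul(Z, SSSZ)))))))))))
  step 14: S(S(S(S(S(S(S(S(S(S(add(Z, mul(Z, SSSZ))))))))))))
  step 15: S(S(S(S(S(S(S(S(S(S(mul(Z, SSSZ)))))))))))
  step 16: S^10(Z)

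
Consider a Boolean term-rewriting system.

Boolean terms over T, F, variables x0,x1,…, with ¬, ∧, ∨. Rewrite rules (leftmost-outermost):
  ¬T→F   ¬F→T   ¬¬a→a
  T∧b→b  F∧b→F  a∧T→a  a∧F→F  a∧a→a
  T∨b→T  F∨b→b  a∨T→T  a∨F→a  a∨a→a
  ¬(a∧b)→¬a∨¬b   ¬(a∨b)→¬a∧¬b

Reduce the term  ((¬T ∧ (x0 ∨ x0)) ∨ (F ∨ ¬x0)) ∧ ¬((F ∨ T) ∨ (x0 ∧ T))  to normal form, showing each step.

  start: ((¬T ∧ (x0 ∨ x0)) ∨ (F ∨ ¬x0)) ∧ ¬((F ∨ T) ∨ (x0 ∧ T))
  →1  ((F ∧ (x0 ∨ x0)) ∨ (F ∨ ¬x0)) ∧ ¬((F ∨ T) ∨ (x0 ∧ T))
  →2  (F ∨ (F ∨ ¬x0)) ∧ ¬((F ∨ T) ∨ (x0 ∧ T))
  →3  (F ∨ ¬x0) ∧ ¬((F ∨ T) ∨ (x0 ∧ T))
  →4  ¬x0 ∧ ¬((F ∨ T) ∨ (x0 ∧ T))
  →5  ¬x0 ∧ (¬(F ∨ T) ∧ ¬(x0 ∧ T))
  →6  ¬x0 ∧ ((¬F ∧ ¬T) ∧ ¬(x0 ∧ T))
  →7  ¬x0 ∧ ((T ∧ ¬T) ∧ ¬(x0 ∧ T))
  →8  ¬x0 ∧ (¬T ∧ ¬(x0 ∧ T))
  →9  ¬x0 ∧ (F ∧ ¬(x0 ∧ T))
  →10  ¬x0 ∧ F
  →11  F

Answer: normal form = F  (in 11 steps)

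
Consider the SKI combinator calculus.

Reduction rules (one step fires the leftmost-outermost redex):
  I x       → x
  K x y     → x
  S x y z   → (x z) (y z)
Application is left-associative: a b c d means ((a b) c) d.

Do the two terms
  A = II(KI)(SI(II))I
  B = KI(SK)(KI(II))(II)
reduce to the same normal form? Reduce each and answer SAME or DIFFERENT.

Term A:
  start: II(KI)(SI(II))I
  [1] I(KI)(SI(II))I
  [2] KI(SI(II))I
  [3] II
  [4] I

Term B:
  start: KI(SK)(KI(II))(II)
  [1] I(KI(II))(II)
  [2] KI(II)(II)
  [3] I(II)
  [4] II
  [5] I

Answer: SAME — A ⇓ I, B ⇓ I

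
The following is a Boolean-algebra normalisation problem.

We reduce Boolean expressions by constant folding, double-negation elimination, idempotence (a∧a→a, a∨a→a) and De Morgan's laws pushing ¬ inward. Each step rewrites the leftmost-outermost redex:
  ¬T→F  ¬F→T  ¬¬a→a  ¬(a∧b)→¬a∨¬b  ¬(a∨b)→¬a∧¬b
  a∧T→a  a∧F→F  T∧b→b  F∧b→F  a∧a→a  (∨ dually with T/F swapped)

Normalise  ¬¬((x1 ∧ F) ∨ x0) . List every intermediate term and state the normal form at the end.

  start: ¬¬((x1 ∧ F) ∨ x0)
  →1  (x1 ∧ F) ∨ x0
  →2  F ∨ x0
  →3  x0

Answer: normal form = x0  (in 3 steps)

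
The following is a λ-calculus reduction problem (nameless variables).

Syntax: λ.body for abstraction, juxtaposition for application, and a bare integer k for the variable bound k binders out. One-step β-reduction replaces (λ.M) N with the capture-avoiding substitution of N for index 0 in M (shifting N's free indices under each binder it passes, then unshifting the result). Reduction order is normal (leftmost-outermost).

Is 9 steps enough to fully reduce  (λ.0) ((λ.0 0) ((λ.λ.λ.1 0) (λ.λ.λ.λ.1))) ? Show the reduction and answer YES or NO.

  start: (λ.0) ((λ.0 0) ((λ.λ.λ.1 0) (λ.λ.λ.λ.1)))
  [1] (λ.0 0) ((λ.λ.λ.1 0) (λ.λ.λ.λ.1))
  [2] (λ.λ.λ.1 0) (λ.λ.λ.λ.1) ((λ.λ.λ.1 0) (λ.λ.λ.λ.1))
  [3] (λ.λ.1 0) ((λ.λ.λ.1 0) (λ.λ.λ.λ.1))
  [4] λ.(λ.λ.λ.1 0) (λ.λ.λ.λ.1) 0
  [5] λ.(λ.λ.1 0) 0
  [6] λ.λ.1 0

Answer: YES — reaches normal form λ.λ.1 0 in 6 ≤ 9 steps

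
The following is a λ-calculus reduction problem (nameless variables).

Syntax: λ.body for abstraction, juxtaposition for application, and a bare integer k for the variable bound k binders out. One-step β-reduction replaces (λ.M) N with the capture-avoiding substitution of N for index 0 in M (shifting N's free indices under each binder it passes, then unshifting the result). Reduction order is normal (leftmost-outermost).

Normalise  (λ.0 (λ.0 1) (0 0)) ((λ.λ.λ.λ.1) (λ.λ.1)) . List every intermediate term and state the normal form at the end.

Answer: normal form = λ.λ.λ.1  (in 6 steps)

Reduction:
  start: (λ.0 (λ.0 1) (0 0)) ((λ.λ.λ.λ.1) (λ.λ.1))
  step 1: (λ.λ.λ.λ.1) (λ.λ.1) (λ.0 ((λ.λ.λ.λ.1) (λ.λ.1))) ((λ.λ.λ.λ.1) (λ.λ.1) ((λ.λ.λ.λ.1) (λ.λ.1)))
  step 2: (λ.λ.λ.1) (λ.0 ((λ.λ.λ.λ.1) (λ.λ.1))) ((λ.λ.λ.λ.1) (λ.λ.1) ((λ.λ.λ.λ.1) (λ.λ.1)))
  step 3: (λ.λ.1) ((λ.λ.λ.λ.1) (λ.λ.1) ((λ.λ.λ.λ.1) (λ.λ.1)))
  step 4: λ.(λ.λ.λ.λ.1) (λ.λ.1) ((λ.λ.λ.λ.1) (λ.λ.1))
  step 5: λ.(λ.λ.λ.1) ((λ.λ.λ.λ.1) (λ.λ.1))
  step 6: λ.λ.λ.1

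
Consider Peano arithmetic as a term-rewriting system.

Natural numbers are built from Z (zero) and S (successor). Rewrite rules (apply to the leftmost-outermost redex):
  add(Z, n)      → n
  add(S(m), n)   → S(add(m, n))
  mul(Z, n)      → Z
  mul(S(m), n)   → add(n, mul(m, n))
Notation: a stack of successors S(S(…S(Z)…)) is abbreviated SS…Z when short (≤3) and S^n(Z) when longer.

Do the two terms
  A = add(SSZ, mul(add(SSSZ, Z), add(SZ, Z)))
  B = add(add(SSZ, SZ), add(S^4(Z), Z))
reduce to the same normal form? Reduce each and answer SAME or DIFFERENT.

Answer: DIFFERENT — A ⇓ S^5(Z), B ⇓ S^7(Z)

Working:
Term A:
  start: add(SSZ, mul(add(SSSZ, Z), add(SZ, Z)))
  →1  S(add(SZ, mul(add(SSSZ, Z), add(SZ, Z))))
  →2  S(S(add(Z, mul(add(SSSZ, Z), add(SZ, Z)))))
  →3  S(S(mul(add(SSSZ, Z), add(SZ, Z))))
  →4  S(S(mul(S(add(SSZ, Z)), add(SZ, Z))))
  →5  S(S(add(add(SZ, Z), mul(add(SSZ, Z), add(SZ, Z)))))
  →6  S(S(add(S(add(Z, Z)), mul(add(SSZ, Z), add(SZ, Z)))))
  →7  S(S(S(add(add(Z, Z), mul(add(SSZ, Z), add(SZ, Z))))))
  →8  S(S(S(add(Z, mul(add(SSZ, Z), add(SZ, Z))))))
  →9  S(S(S(mul(add(SSZ, Z), add(SZ, Z)))))
  →10  S(S(S(mul(S(add(SZ, Z)), add(SZ, Z)))))
  →11  S(S(S(add(add(SZ, Z), mul(add(SZ, Z), add(SZ, Z))))))
  →12  S(S(S(add(S(add(Z, Z)), mul(add(SZ, Z), add(SZ, Z))))))
  →13  S(S(S(S(add(add(Z, Z), mul(add(SZ, Z), add(SZ, Z)))))))
  →14  S(S(S(S(add(Z, mul(add(SZ, Z), add(SZ, Z)))))))
  →15  S(S(S(S(mul(add(SZ, Z), add(SZ, Z))))))
  →16  S(S(S(S(mul(S(add(Z, Z)), add(SZ, Z))))))
  →17  S(S(S(S(add(add(SZ, Z), mul(add(Z, Z), add(SZ, Z)))))))
  →18  S(S(S(S(add(S(add(Z, Z)), mul(add(Z, Z), add(SZ, Z)))))))
  →19  S(S(S(S(S(add(add(Z, Z), mul(add(Z, Z), add(SZ, Z))))))))
  →20  S(S(S(S(S(add(Z, mul(add(Z, Z), add(SZ, Z))))))))
  →21  S(S(S(S(S(mul(add(Z, Z), add(SZ, Z)))))))
  →22  S(S(S(S(S(mul(Z, add(SZ, Z)))))))
  →23  S^5(Z)

Term B:
  start: add(add(SSZ, SZ), add(S^4(Z), Z))
  →1  add(S(add(SZ, SZ)), add(S^4(Z), Z))
  →2  S(add(add(SZ, SZ), add(S^4(Z), Z)))
  →3  S(add(S(add(Z, SZ)), add(S^4(Z), Z)))
  →4  S(S(add(add(Z, SZ), add(S^4(Z), Z))))
  →5  S(S(add(SZ, add(S^4(Z), Z))))
  →6  S(S(S(add(Z, add(S^4(Z), Z)))))
  →7  S(S(S(add(S^4(Z), Z))))
  →8  S(S(S(S(add(SSSZ, Z)))))
  →9  S(S(S(S(S(add(SSZ, Z))))))
  →10  S(S(S(S(S(S(add(SZ, Z)))))))
  →11  S(S(S(S(S(S(S(add(Z, Z))))))))
  →12  S^7(Z)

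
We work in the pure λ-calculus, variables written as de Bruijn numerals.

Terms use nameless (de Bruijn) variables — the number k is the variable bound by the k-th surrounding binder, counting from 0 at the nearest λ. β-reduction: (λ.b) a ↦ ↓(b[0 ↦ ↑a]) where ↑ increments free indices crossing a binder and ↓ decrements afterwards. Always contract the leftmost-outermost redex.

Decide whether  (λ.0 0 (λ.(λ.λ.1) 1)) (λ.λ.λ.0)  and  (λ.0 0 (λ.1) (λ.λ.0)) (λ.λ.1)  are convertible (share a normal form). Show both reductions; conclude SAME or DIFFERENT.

Answer: DIFFERENT — A ⇓ λ.0, B ⇓ λ.λ.λ.0

Working:
Term A:
  start: (λ.0 0 (λ.(λ.λ.1) 1)) (λ.λ.λ.0)
  [1] (λ.λ.λ.0) (λ.λ.λ.0) (λ.(λ.λ.1) (λ.λ.λ.0))
  [2] (λ.λ.0) (λ.(λ.λ.1) (λ.λ.λ.0))
  [3] λ.0

Term B:
  start: (λ.0 0 (λ.1) (λ.λ.0)) (λ.λ.1)
  [1] (λ.λ.1) (λ.λ.1) (λ.λ.λ.1) (λ.λ.0)
  [2] (λ.λ.λ.1) (λ.λ.λ.1) (λ.λ.0)
  [3] (λ.λ.1) (λ.λ.0)
  [4] λ.λ.λ.0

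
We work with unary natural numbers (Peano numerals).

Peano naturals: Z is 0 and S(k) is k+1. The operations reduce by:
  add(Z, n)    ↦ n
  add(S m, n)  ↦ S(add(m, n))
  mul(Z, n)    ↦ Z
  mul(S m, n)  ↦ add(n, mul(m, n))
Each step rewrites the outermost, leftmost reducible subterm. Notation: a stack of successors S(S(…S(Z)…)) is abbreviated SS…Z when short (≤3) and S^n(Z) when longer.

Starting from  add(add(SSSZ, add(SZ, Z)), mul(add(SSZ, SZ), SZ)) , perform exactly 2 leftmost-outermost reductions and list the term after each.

  start: add(add(SSSZ, add(SZ, Z)), mul(add(SSZ, SZ), SZ))
  →1  add(S(add(SSZ, add(SZ, Z))), mul(add(SSZ, SZ), SZ))
  →2  S(add(add(SSZ, add(SZ, Z)), mul(add(SSZ, SZ), SZ)))

Answer: after 2 steps: S(add(add(SSZ, add(SZ, Z)), mul(add(SSZ, SZ), SZ)))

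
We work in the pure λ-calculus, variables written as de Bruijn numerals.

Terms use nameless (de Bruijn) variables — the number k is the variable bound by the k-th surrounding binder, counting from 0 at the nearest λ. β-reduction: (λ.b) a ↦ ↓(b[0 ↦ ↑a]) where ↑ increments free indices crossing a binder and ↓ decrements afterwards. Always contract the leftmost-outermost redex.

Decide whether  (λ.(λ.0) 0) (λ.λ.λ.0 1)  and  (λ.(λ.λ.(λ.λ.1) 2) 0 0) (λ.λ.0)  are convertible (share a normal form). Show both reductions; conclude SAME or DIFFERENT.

Answer: DIFFERENT — A ⇓ λ.λ.λ.0 1, B ⇓ λ.λ.λ.0

Working:
Term A:
  start: (λ.(λ.0) 0) (λ.λ.λ.0 1)
  [1] (λ.0) (λ.λ.λ.0 1)
  [2] λ.λ.λ.0 1

Term B:
  start: (λ.(λ.λ.(λ.λ.1) 2) 0 0) (λ.λ.0)
  [1] (λ.λ.(λ.λ.1) (λ.λ.0)) (λ.λ.0) (λ.λ.0)
  [2] (λ.(λ.λ.1) (λ.λ.0)) (λ.λ.0)
  [3] (λ.λ.1) (λ.λ.0)
  [4] λ.λ.λ.0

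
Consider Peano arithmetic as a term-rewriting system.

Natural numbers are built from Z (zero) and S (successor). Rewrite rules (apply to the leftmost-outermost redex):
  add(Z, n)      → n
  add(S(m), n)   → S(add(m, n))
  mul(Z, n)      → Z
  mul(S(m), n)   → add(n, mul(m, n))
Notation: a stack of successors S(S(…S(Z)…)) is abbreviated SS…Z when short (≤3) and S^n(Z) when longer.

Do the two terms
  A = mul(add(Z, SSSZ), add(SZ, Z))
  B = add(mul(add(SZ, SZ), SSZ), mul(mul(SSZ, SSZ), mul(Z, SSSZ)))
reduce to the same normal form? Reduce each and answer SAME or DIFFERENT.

Term A:
  start: mul(add(Z, SSSZ), add(SZ, Z))
  step 1: mul(SSSZ, add(SZ, Z))
  step 2: add(add(SZ, Z), mul(SSZ, add(SZ, Z)))
  step 3: add(S(add(Z, Z)), mul(SSZ, add(SZ, Z)))
  step 4: S(add(add(Z, Z), mul(SSZ, add(SZ, Z))))
  step 5: S(add(Z, mul(SSZ, add(SZ, Z))))
  step 6: S(mul(SSZ, add(SZ, Z)))
  step 7: S(add(add(SZ, Z), mul(SZ, add(SZ, Z))))
  step 8: S(add(S(add(Z, Z)), mul(SZ, add(SZ, Z))))
  step 9: S(S(add(add(Z, Z), mul(SZ, add(SZ, Z)))))
  step 10: S(S(add(Z, mul(SZ, add(SZ, Z)))))
  step 11: S(S(mul(SZ, add(SZ, Z))))
  step 12: S(S(add(add(SZ, Z), mul(Z, add(SZ, Z)))))
  step 13: S(S(add(S(add(Z, Z)), mul(Z, add(SZ, Z)))))
  step 14: S(S(S(add(add(Z, Z), mul(Z, add(SZ, Z))))))
  step 15: S(S(S(add(Z, mul(Z, add(SZ, Z))))))
  step 16: S(S(S(mul(Z, add(SZ, Z)))))
  step 17: SSSZ

Term B:
  start: add(mul(add(SZ, SZ), SSZ), mul(mul(SSZ, SSZ), mul(Z, SSSZ)))
  step 1: add(mul(S(add(Z, SZ)), SSZ), mul(mul(SSZ, SSZ), mul(Z, SSSZ)))
  step 2: add(add(SSZ, mul(add(Z, SZ), SSZ)), mul(mul(SSZ, SSZ), mul(Z, SSSZ)))
  step 3: add(S(add(SZ, mul(add(Z, SZ), SSZ))), mul(mul(SSZ, SSZ), mul(Z, SSSZ)))
  step 4: S(add(add(SZ, mul(add(Z, SZ), SSZ)), mul(mul(SSZ, SSZ), mul(Z, SSSZ))))
  step 5: S(add(S(add(Z, mul(add(Z, SZ), SSZ))), mul(mul(SSZ, SSZ), mul(Z, SSSZ))))
  step 6: S(S(add(add(Z, mul(add(Z, SZ), SSZ)), mul(mul(SSZ, SSZ), mul(Z, SSSZ)))))
  step 7: S(S(add(mul(add(Z, SZ), SSZ), mul(mul(SSZ, SSZ), mul(Z, SSSZ)))))
  step 8: S(S(add(mul(SZ, SSZ), mul(mul(SSZ, SSZ), mul(Z, SSSZ)))))
  step 9: S(S(add(add(SSZ, mul(Z, SSZ)), mul(mul(SSZ, SSZ), mul(Z, SSSZ)))))
  step 10: S(S(add(S(add(SZ, mul(Z, SSZ))), mul(mul(SSZ, SSZ), mul(Z, SSSZ)))))
  step 11: S(S(S(add(add(SZ, mul(Z, SSZ)), mul(mul(SSZ, SSZ), mul(Z, SSSZ))))))
  step 12: S(S(S(add(S(add(Z, mul(Z, SSZ))), mul(mul(SSZ, SSZ), mul(Z, SSSZ))))))
  step 13: S(S(S(S(add(add(Z, mul(Z, SSZ)), mul(mul(SSZ, SSZ), mul(Z, SSSZ)))))))
  step 14: S(S(S(S(add(mul(Z, SSZ), mul(mul(SSZ, SSZ), mul(Z, SSSZ)))))))
  step 15: S(S(S(S(add(Z, mul(mul(SSZ, SSZ), mul(Z, SSSZ)))))))
  step 16: S(S(S(S(mul(mul(SSZ, SSZ), mul(Z, SSSZ))))))
  step 17: S(S(S(S(mul(add(SSZ, mul(SZ, SSZ)), mul(Z, SSSZ))))))
  step 18: S(S(S(S(mul(S(add(SZ, mul(SZ, SSZ))), mul(Z, SSSZ))))))
  step 19: S(S(S(S(add(mul(Z, SSSZ), mul(add(SZ, mul(SZ, SSZ)), mul(Z, SSSZ)))))))
  step 20: S(S(S(S(add(Z, mul(add(SZ, mul(SZ, SSZ)), mul(Z, SSSZ)))))))
  step 21: S(S(S(S(mul(add(SZ, mul(SZ, SSZ)), mul(Z, SSSZ))))))
  step 22: S(S(S(S(mul(S(add(Z, mul(SZ, SSZ))), mul(Z, SSSZ))))))
  step 23: S(S(S(S(add(mul(Z, SSSZ), mul(add(Z, mul(SZ, SSZ)), mul(Z, SSSZ)))))))
  step 24: S(S(S(S(add(Z, mul(add(Z, mul(SZ, SSZ)), mul(Z, SSSZ)))))))
  step 25: S(S(S(S(mul(add(Z, mul(SZ, SSZ)), mul(Z, SSSZ))))))
  step 26: S(S(S(S(mul(mul(SZ, SSZ), mul(Z, SSSZ))))))
  step 27: S(S(S(S(mul(add(SSZ, mul(Z, SSZ)), mul(Z, SSSZ))))))
  step 28: S(S(S(S(mul(S(add(SZ, mul(Z, SSZ))), mul(Z, SSSZ))))))
  step 29: S(S(S(S(add(mul(Z, SSSZ), mul(add(SZ, mul(Z, SSZ)), mul(Z, SSSZ)))))))
  step 30: S(S(S(S(add(Z, mul(add(SZ, mul(Z, SSZ)), mul(Z, SSSZ)))))))
  step 31: S(S(S(S(mul(add(SZ, mul(Z, SSZ)), mul(Z, SSSZ))))))
  step 32: S(S(S(S(mul(S(add(Z, mul(Z, SSZ))), mul(Z, SSSZ))))))
  step 33: S(S(S(S(add(mul(Z, SSSZ), mul(add(Z, mul(Z, SSZ)), mul(Z, SSSZ)))))))
  step 34: S(S(S(S(add(Z, mul(add(Z, mul(Z, SSZ)), mul(Z, SSSZ)))))))
  step 35: S(S(S(S(mul(add(Z, mul(Z, SSZ)), mul(Z, SSSZ))))))
  step 36: S(S(S(S(mul(mul(Z, SSZ), mul(Z, SSSZ))))))
  step 37: S(S(S(S(mul(Z, mul(Z, SSSZ))))))
  step 38: S^4(Z)

Answer: DIFFERENT — A ⇓ SSSZ, B ⇓ S^4(Z)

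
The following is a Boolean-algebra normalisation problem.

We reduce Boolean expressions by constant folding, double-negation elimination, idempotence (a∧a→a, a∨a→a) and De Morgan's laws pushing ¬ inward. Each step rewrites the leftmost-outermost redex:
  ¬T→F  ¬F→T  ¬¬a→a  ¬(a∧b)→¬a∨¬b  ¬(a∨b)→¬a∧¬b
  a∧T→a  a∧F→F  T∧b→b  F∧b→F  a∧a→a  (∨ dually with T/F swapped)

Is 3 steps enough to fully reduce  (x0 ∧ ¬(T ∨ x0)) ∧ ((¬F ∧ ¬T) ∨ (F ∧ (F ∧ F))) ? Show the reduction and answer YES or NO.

Answer: NO — after 3 steps the term is (x0 ∧ F) ∧ ((¬F ∧ ¬T) ∨ (F ∧ (F ∧ F))), not yet normal

Derivation:
  start: (x0 ∧ ¬(T ∨ x0)) ∧ ((¬F ∧ ¬T) ∨ (F ∧ (F ∧ F)))
  step 1: (x0 ∧ (¬T ∧ ¬x0)) ∧ ((¬F ∧ ¬T) ∨ (F ∧ (F ∧ F)))
  step 2: (x0 ∧ (F ∧ ¬x0)) ∧ ((¬F ∧ ¬T) ∨ (F ∧ (F ∧ F)))
  step 3: (x0 ∧ F) ∧ ((¬F ∧ ¬T) ∨ (F ∧ (F ∧ F)))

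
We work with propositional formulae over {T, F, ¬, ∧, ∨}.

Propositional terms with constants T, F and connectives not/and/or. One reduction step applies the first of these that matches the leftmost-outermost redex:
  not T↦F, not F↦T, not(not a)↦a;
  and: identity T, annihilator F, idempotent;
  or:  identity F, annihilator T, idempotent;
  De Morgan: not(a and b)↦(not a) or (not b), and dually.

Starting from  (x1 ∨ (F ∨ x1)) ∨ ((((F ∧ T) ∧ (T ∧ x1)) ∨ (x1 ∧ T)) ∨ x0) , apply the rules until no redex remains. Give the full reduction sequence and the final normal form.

Answer: normal form = x1 ∨ (x1 ∨ x0)  (in 6 steps)

Derivation:
  start: (x1 ∨ (F ∨ x1)) ∨ ((((F ∧ T) ∧ (T ∧ x1)) ∨ (x1 ∧ T)) ∨ x0)
  step 1: (x1 ∨ x1) ∨ ((((F ∧ T) ∧ (T ∧ x1)) ∨ (x1 ∧ T)) ∨ x0)
  step 2: x1 ∨ ((((F ∧ T) ∧ (T ∧ x1)) ∨ (x1 ∧ T)) ∨ x0)
  step 3: x1 ∨ (((F ∧ (T ∧ x1)) ∨ (x1 ∧ T)) ∨ x0)
  step 4: x1 ∨ ((F ∨ (x1 ∧ T)) ∨ x0)
  step 5: x1 ∨ ((x1 ∧ T) ∨ x0)
  step 6: x1 ∨ (x1 ∨ x0)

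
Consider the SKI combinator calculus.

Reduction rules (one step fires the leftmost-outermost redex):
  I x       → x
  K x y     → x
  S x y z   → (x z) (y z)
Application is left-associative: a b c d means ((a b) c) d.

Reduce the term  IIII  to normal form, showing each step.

  start: IIII
  [1] III
  [2] II
  [3] I

Answer: normal form = I  (in 3 steps)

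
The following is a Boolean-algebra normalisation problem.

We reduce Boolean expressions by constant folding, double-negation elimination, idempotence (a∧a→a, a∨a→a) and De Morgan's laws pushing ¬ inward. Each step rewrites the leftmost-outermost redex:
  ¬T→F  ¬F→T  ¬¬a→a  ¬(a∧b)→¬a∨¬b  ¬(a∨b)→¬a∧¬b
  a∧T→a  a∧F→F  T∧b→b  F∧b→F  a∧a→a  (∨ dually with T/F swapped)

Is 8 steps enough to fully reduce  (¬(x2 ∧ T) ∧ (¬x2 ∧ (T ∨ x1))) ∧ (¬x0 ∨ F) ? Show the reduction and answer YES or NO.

  start: (¬(x2 ∧ T) ∧ (¬x2 ∧ (T ∨ x1))) ∧ (¬x0 ∨ F)
  step 1: ((¬x2 ∨ ¬T) ∧ (¬x2 ∧ (T ∨ x1))) ∧ (¬x0 ∨ F)
  step 2: ((¬x2 ∨ F) ∧ (¬x2 ∧ (T ∨ x1))) ∧ (¬x0 ∨ F)
  step 3: (¬x2 ∧ (¬x2 ∧ (T ∨ x1))) ∧ (¬x0 ∨ F)
  step 4: (¬x2 ∧ (¬x2 ∧ T)) ∧ (¬x0 ∨ F)
  step 5: (¬x2 ∧ ¬x2) ∧ (¬x0 ∨ F)
  step 6: ¬x2 ∧ (¬x0 ∨ F)
  step 7: ¬x2 ∧ ¬x0

Answer: YES — reaches normal form ¬x2 ∧ ¬x0 in 7 ≤ 8 steps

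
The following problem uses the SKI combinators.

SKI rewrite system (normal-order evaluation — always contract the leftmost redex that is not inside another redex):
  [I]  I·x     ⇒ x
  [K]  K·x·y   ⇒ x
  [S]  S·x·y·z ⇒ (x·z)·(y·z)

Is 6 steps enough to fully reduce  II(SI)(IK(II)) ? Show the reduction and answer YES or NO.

  start: II(SI)(IK(II))
  step 1: I(SI)(IK(II))
  step 2: SI(IK(II))
  step 3: SI(K(II))
  step 4: SI(KI)

Answer: YES — reaches normal form SI(KI) in 4 ≤ 6 steps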